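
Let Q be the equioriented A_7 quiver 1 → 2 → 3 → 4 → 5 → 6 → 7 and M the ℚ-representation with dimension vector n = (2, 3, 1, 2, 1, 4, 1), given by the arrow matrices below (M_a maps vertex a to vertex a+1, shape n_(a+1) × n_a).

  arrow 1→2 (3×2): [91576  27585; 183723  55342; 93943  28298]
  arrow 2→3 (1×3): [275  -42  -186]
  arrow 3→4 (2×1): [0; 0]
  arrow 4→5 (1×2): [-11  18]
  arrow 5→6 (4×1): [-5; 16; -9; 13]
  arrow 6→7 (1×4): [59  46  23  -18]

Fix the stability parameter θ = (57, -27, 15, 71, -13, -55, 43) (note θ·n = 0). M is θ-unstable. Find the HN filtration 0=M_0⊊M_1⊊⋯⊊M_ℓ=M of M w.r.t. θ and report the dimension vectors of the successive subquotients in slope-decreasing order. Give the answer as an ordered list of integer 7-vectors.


Interval decomposition of M: I[1,2], I[1,3], I[2,2], I[4,4], I[4,6], I[6,6]^2, I[6,7].
HN type (ℓ=6): μ^(1)=71; μ^(2)=43; μ^(3)=15; μ^(4)=1; μ^(5)=-27; μ^(6)=-55

((0, 0, 0, 1, 0, 0, 0); (0, 0, 0, 0, 0, 0, 1); (2, 2, 1, 0, 0, 0, 0); (0, 0, 0, 1, 1, 1, 0); (0, 1, 0, 0, 0, 0, 0); (0, 0, 0, 0, 0, 3, 0))


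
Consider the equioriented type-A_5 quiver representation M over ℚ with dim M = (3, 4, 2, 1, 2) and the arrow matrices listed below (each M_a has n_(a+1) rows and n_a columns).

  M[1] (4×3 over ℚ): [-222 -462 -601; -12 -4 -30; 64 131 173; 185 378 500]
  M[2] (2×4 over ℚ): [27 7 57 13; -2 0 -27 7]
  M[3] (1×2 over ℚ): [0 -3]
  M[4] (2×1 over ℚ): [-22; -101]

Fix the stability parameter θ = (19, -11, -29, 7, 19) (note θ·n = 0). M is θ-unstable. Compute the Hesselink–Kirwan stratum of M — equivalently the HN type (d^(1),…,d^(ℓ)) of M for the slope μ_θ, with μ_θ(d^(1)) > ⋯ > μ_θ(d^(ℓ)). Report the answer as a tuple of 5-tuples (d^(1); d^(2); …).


Barcode: M ≅ I[1,2], I[1,3], I[1,5], I[2,2], I[5,5]. HN layers by μ_θ (5 steps, strictly decreasing):
  μ^(1)=19; μ^(2)=7; μ^(3)=4; μ^(4)=-7; μ^(5)=-11

((0, 0, 0, 0, 2); (0, 0, 0, 1, 0); (1, 1, 0, 0, 0); (2, 2, 2, 0, 0); (0, 1, 0, 0, 0))


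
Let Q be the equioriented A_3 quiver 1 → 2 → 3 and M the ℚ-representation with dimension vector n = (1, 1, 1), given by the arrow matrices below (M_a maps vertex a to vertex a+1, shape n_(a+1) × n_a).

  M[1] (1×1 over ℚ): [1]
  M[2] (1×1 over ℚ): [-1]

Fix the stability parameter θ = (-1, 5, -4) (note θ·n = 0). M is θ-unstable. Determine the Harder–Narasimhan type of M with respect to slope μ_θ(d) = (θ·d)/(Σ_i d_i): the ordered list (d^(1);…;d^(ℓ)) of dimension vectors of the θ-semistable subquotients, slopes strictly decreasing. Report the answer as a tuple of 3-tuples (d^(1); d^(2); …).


Via rank(M_{q-1}∘⋯∘M_p): M ≅ I[1,3].
μ_θ-semistable layers: μ^(1)=1/2; μ^(2)=-1

((0, 1, 1); (1, 0, 0))


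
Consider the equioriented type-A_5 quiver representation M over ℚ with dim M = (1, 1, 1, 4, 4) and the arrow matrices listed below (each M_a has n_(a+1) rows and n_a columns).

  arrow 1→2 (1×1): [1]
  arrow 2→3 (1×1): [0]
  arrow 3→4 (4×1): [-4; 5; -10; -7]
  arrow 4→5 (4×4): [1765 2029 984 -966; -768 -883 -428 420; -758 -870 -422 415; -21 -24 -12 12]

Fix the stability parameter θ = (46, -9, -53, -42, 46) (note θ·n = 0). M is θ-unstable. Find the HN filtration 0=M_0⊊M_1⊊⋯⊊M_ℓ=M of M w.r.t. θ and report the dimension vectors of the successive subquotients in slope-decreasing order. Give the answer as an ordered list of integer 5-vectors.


Interval decomposition of M: I[1,2], I[3,5], I[4,5]^3.
HN type (ℓ=4): μ^(1)=46; μ^(2)=37/2; μ^(3)=-42; μ^(4)=-53

((0, 0, 0, 0, 4); (1, 1, 0, 0, 0); (0, 0, 0, 4, 0); (0, 0, 1, 0, 0))


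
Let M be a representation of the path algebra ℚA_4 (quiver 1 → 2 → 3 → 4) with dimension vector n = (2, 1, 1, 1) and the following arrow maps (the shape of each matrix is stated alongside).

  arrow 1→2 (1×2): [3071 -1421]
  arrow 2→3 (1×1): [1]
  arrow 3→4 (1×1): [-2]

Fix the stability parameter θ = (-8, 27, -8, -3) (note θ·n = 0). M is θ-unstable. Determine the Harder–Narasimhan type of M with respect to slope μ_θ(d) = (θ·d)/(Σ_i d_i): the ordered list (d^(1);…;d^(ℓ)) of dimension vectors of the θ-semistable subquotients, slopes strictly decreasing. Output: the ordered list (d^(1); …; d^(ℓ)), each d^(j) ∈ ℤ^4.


Via rank(M_{q-1}∘⋯∘M_p): M ≅ I[1,1], I[1,4].
μ_θ-semistable layers: μ^(1)=16/3; μ^(2)=-8

((0, 1, 1, 1); (2, 0, 0, 0))


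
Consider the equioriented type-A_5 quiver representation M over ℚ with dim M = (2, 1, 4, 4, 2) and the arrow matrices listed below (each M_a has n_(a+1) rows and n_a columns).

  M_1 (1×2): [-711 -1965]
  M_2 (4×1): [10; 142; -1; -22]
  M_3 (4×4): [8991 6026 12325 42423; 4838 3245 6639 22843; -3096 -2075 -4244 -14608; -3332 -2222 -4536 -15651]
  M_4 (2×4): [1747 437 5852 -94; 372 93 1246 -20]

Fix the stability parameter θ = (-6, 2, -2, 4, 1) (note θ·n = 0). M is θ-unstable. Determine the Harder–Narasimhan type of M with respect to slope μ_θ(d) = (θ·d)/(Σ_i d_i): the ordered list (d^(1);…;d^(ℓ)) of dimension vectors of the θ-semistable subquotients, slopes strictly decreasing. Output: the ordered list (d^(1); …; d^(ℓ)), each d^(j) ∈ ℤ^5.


Barcode: M ≅ I[1,1], I[1,5], I[3,4]^2, I[3,5]. HN layers by μ_θ (5 steps, strictly decreasing):
  μ^(1)=4; μ^(2)=5/2; μ^(3)=0; μ^(4)=-2; μ^(5)=-6

((0, 0, 0, 2, 0); (0, 0, 0, 2, 2); (0, 1, 1, 0, 0); (0, 0, 3, 0, 0); (2, 0, 0, 0, 0))


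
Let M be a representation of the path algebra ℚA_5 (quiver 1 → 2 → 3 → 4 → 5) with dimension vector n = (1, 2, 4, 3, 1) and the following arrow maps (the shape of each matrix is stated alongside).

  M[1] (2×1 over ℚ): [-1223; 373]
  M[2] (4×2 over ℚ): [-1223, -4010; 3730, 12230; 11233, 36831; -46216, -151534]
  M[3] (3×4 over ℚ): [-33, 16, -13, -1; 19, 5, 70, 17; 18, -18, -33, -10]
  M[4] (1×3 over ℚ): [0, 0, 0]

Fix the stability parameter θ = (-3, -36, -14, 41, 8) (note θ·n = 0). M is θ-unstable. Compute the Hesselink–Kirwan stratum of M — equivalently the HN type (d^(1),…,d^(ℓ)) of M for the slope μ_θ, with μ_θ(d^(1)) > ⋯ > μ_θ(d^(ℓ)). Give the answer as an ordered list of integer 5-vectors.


Barcode: M ≅ I[1,4], I[2,4], I[3,3], I[3,4], I[5,5]. HN layers by μ_θ (5 steps, strictly decreasing):
  μ^(1)=41; μ^(2)=8; μ^(3)=-14; μ^(4)=-39/2; μ^(5)=-36

((0, 0, 0, 3, 0); (0, 0, 0, 0, 1); (0, 0, 4, 0, 0); (1, 1, 0, 0, 0); (0, 1, 0, 0, 0))


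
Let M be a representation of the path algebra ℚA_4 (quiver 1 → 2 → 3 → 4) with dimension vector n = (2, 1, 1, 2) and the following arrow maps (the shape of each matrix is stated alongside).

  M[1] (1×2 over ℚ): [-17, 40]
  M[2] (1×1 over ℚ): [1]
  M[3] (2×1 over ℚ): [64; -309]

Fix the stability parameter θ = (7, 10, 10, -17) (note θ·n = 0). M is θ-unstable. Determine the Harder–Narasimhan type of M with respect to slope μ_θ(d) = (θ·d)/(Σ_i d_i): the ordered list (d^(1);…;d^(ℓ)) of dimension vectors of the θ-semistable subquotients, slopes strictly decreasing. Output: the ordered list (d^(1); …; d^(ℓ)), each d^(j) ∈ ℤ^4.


Barcode: M ≅ I[1,1], I[1,4], I[4,4]. HN layers by μ_θ (3 steps, strictly decreasing):
  μ^(1)=7; μ^(2)=5/2; μ^(3)=-17

((1, 0, 0, 0); (1, 1, 1, 1); (0, 0, 0, 1))


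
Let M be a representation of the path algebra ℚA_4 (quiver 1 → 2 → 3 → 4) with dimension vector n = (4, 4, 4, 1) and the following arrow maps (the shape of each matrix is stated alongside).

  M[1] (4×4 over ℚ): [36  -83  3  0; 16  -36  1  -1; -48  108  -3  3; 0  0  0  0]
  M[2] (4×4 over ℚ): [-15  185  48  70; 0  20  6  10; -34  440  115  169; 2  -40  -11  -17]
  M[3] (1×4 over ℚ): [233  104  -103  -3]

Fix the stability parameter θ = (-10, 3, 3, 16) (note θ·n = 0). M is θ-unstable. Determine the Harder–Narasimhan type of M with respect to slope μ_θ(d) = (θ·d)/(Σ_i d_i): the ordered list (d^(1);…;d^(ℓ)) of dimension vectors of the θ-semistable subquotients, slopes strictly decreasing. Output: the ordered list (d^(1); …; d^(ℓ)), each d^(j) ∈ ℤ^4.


Barcode: M ≅ I[1,1]^2, I[1,3], I[1,4], I[2,2]^2, I[3,3]^2. HN layers by μ_θ (3 steps, strictly decreasing):
  μ^(1)=16; μ^(2)=3; μ^(3)=-10

((0, 0, 0, 1); (0, 4, 4, 0); (4, 0, 0, 0))


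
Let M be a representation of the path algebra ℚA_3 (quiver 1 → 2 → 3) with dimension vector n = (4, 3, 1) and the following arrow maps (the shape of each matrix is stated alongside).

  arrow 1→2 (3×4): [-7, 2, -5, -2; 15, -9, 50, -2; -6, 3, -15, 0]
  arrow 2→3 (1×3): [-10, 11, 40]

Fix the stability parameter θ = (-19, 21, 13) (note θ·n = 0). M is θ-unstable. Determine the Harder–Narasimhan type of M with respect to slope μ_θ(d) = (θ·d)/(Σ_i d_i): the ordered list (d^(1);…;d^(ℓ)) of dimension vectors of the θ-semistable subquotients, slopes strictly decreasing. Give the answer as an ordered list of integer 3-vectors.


Via rank(M_{q-1}∘⋯∘M_p): M ≅ I[1,1]^2, I[1,2], I[1,3], I[2,2].
μ_θ-semistable layers: μ^(1)=21; μ^(2)=17; μ^(3)=-19

((0, 2, 0); (0, 1, 1); (4, 0, 0))


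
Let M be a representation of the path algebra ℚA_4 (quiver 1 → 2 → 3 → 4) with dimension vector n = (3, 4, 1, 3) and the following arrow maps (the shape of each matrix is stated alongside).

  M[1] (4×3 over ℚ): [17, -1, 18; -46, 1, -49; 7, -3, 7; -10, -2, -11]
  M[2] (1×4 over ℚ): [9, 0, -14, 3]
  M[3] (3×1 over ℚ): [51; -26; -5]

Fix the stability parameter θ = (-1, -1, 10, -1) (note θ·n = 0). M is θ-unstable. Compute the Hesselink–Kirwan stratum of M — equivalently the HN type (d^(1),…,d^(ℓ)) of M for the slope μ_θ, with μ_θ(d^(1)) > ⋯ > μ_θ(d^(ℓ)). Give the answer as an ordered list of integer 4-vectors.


Via rank(M_{q-1}∘⋯∘M_p): M ≅ I[1,2]^2, I[1,4], I[2,2], I[4,4]^2.
μ_θ-semistable layers: μ^(1)=9/2; μ^(2)=-1

((0, 0, 1, 1); (3, 4, 0, 2))


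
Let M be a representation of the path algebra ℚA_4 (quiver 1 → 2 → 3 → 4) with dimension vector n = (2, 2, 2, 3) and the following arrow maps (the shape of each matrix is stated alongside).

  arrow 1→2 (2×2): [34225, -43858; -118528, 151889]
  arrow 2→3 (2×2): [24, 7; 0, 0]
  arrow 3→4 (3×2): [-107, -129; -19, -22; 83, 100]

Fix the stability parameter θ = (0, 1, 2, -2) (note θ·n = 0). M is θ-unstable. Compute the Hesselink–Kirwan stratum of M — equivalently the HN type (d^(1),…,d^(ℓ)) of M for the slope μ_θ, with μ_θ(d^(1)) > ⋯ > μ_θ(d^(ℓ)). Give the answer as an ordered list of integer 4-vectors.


Via rank(M_{q-1}∘⋯∘M_p): M ≅ I[1,2], I[1,4], I[3,4], I[4,4].
μ_θ-semistable layers: μ^(1)=1; μ^(2)=1/3; μ^(3)=0; μ^(4)=-2

((0, 1, 0, 0); (0, 1, 1, 1); (2, 0, 1, 1); (0, 0, 0, 1))


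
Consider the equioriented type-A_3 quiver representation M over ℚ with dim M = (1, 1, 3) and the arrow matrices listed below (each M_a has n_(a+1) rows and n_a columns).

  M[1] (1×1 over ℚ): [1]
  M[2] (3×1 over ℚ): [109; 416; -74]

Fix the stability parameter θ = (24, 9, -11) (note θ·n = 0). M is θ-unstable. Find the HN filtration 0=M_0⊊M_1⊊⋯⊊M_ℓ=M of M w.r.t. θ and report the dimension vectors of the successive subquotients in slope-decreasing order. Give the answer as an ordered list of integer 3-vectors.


Barcode: M ≅ I[1,3], I[3,3]^2. HN layers by μ_θ (2 steps, strictly decreasing):
  μ^(1)=22/3; μ^(2)=-11

((1, 1, 1); (0, 0, 2))


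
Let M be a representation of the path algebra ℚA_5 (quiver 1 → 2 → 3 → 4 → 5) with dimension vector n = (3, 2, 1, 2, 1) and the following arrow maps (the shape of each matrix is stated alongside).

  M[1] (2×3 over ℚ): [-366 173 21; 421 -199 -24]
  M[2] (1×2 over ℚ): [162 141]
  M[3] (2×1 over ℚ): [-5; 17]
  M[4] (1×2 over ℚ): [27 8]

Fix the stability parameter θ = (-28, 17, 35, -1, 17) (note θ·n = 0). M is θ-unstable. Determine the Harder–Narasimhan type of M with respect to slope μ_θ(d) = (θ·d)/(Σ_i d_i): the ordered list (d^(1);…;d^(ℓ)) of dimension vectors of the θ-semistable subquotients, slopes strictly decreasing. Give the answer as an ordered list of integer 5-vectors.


Barcode: M ≅ I[1,1], I[1,2], I[1,5], I[4,4]. HN layers by μ_θ (3 steps, strictly decreasing):
  μ^(1)=17; μ^(2)=-1; μ^(3)=-28

((0, 2, 1, 1, 1); (0, 0, 0, 1, 0); (3, 0, 0, 0, 0))


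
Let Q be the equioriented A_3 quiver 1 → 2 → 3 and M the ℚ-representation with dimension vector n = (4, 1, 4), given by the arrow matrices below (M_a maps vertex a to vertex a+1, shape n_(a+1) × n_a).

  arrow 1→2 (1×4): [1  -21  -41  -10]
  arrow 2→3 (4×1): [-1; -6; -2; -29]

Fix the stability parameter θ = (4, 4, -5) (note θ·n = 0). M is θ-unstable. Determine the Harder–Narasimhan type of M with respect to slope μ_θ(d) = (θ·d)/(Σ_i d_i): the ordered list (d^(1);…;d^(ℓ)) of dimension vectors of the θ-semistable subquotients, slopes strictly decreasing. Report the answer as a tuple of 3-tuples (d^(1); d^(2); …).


Barcode: M ≅ I[1,1]^3, I[1,3], I[3,3]^3. HN layers by μ_θ (3 steps, strictly decreasing):
  μ^(1)=4; μ^(2)=1; μ^(3)=-5

((3, 0, 0); (1, 1, 1); (0, 0, 3))


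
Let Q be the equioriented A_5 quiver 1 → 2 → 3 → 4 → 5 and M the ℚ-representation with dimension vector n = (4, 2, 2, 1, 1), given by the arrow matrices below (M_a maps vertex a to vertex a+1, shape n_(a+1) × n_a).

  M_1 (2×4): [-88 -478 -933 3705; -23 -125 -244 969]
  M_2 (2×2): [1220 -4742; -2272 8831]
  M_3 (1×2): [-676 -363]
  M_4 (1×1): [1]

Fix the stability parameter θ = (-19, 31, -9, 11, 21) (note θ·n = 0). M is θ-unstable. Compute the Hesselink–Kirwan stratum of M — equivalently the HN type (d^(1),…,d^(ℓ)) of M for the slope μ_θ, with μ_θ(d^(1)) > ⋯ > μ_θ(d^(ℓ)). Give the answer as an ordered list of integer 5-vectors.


Via rank(M_{q-1}∘⋯∘M_p): M ≅ I[1,1]^2, I[1,3], I[1,5].
μ_θ-semistable layers: μ^(1)=21; μ^(2)=11; μ^(3)=-19

((0, 0, 0, 0, 1); (0, 2, 2, 1, 0); (4, 0, 0, 0, 0))


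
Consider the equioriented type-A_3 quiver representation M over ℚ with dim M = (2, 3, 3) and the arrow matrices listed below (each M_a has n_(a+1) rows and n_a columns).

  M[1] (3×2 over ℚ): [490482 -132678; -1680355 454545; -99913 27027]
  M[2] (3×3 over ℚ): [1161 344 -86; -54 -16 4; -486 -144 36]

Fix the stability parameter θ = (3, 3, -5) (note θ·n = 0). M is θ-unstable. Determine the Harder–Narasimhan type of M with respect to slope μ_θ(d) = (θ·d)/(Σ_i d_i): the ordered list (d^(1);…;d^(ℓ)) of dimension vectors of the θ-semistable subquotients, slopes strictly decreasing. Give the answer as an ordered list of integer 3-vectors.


Barcode: M ≅ I[1,1], I[1,2], I[2,2], I[2,3], I[3,3]^2. HN layers by μ_θ (3 steps, strictly decreasing):
  μ^(1)=3; μ^(2)=-1; μ^(3)=-5

((2, 2, 0); (0, 1, 1); (0, 0, 2))


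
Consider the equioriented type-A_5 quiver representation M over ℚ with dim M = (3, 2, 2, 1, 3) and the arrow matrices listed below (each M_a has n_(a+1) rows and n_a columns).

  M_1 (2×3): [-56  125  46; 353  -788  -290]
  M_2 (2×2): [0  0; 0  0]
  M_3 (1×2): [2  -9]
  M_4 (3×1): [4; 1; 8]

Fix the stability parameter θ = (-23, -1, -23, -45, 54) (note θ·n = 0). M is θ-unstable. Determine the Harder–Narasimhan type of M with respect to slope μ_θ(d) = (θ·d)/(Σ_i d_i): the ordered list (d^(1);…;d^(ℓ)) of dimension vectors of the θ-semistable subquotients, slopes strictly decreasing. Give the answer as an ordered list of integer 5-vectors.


Interval decomposition of M: I[1,1], I[1,2]^2, I[3,3], I[3,5], I[5,5]^2.
HN type (ℓ=4): μ^(1)=54; μ^(2)=-1; μ^(3)=-23; μ^(4)=-34

((0, 0, 0, 0, 3); (0, 2, 0, 0, 0); (3, 0, 1, 0, 0); (0, 0, 1, 1, 0))


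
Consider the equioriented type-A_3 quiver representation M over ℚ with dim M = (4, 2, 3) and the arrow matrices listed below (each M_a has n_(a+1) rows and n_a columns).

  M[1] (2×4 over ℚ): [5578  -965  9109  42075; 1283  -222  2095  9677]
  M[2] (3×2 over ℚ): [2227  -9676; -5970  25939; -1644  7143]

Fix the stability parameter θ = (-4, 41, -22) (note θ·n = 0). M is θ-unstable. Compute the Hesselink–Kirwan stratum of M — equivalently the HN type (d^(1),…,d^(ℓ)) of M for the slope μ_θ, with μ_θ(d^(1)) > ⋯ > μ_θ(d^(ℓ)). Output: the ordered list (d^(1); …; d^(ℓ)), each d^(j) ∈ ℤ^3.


Via rank(M_{q-1}∘⋯∘M_p): M ≅ I[1,1]^2, I[1,3]^2, I[3,3].
μ_θ-semistable layers: μ^(1)=19/2; μ^(2)=-4; μ^(3)=-22

((0, 2, 2); (4, 0, 0); (0, 0, 1))


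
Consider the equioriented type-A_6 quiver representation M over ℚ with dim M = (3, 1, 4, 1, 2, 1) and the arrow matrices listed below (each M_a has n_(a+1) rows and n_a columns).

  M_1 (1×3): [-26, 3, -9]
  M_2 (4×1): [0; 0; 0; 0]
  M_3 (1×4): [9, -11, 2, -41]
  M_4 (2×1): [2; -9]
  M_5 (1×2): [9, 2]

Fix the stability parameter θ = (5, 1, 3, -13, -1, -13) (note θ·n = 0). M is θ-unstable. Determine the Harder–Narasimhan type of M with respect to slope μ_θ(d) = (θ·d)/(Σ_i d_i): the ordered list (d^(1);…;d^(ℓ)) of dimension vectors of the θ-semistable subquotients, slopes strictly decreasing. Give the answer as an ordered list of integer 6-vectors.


Via rank(M_{q-1}∘⋯∘M_p): M ≅ I[1,1]^2, I[1,2], I[3,3]^3, I[3,5], I[5,6].
μ_θ-semistable layers: μ^(1)=5; μ^(2)=3; μ^(3)=-1; μ^(4)=-5; μ^(5)=-7

((2, 0, 0, 0, 0, 0); (1, 1, 3, 0, 0, 0); (0, 0, 0, 0, 1, 0); (0, 0, 1, 1, 0, 0); (0, 0, 0, 0, 1, 1))


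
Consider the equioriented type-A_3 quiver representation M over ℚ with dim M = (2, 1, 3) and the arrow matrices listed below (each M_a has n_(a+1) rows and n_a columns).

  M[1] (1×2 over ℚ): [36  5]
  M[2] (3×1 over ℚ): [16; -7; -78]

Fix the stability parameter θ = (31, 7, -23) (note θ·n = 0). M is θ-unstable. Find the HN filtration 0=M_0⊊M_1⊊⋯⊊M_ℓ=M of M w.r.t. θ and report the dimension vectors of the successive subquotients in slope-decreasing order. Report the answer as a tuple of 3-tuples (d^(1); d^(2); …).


Interval decomposition of M: I[1,1], I[1,3], I[3,3]^2.
HN type (ℓ=3): μ^(1)=31; μ^(2)=5; μ^(3)=-23

((1, 0, 0); (1, 1, 1); (0, 0, 2))


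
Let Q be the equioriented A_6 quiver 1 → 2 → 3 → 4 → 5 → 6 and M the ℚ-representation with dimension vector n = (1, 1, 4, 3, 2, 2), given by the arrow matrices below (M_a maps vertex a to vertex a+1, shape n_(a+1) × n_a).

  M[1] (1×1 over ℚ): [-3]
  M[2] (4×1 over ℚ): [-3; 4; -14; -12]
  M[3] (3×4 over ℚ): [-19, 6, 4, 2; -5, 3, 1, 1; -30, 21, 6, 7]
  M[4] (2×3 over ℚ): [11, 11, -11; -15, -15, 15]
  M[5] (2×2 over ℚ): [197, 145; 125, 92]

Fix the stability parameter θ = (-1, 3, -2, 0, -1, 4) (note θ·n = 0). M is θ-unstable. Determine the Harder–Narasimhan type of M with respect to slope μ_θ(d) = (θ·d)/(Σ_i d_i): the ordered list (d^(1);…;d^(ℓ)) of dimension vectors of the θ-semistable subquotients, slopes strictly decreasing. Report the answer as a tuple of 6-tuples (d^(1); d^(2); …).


Barcode: M ≅ I[1,6], I[3,3], I[3,4]^2, I[5,6]. HN layers by μ_θ (4 steps, strictly decreasing):
  μ^(1)=4; μ^(2)=0; μ^(3)=-1; μ^(4)=-2

((0, 0, 0, 0, 0, 2); (0, 1, 1, 3, 1, 0); (1, 0, 0, 0, 1, 0); (0, 0, 3, 0, 0, 0))


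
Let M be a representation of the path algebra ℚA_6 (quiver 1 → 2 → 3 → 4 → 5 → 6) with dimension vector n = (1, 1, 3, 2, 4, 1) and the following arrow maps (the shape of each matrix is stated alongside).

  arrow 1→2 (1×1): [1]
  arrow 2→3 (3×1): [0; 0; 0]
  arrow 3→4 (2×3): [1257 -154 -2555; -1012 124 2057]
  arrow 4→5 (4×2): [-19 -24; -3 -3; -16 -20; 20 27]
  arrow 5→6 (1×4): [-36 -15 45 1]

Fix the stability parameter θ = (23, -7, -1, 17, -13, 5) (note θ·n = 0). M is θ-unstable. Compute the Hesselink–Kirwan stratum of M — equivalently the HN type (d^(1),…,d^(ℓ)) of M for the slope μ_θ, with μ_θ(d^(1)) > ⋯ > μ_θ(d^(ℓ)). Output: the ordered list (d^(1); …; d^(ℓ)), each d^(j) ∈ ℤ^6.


Interval decomposition of M: I[1,2], I[3,3], I[3,5], I[3,6], I[5,5]^2.
HN type (ℓ=5): μ^(1)=8; μ^(2)=5; μ^(3)=2; μ^(4)=-1; μ^(5)=-13

((1, 1, 0, 0, 0, 0); (0, 0, 0, 0, 0, 1); (0, 0, 0, 2, 2, 0); (0, 0, 3, 0, 0, 0); (0, 0, 0, 0, 2, 0))


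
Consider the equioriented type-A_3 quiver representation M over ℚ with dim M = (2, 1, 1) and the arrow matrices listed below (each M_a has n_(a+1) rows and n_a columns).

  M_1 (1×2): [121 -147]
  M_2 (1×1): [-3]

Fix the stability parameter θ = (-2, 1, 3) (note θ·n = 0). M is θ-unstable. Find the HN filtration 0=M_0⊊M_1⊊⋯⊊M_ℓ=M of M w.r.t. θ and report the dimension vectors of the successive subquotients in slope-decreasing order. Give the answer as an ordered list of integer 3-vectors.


Via rank(M_{q-1}∘⋯∘M_p): M ≅ I[1,1], I[1,3].
μ_θ-semistable layers: μ^(1)=3; μ^(2)=1; μ^(3)=-2

((0, 0, 1); (0, 1, 0); (2, 0, 0))


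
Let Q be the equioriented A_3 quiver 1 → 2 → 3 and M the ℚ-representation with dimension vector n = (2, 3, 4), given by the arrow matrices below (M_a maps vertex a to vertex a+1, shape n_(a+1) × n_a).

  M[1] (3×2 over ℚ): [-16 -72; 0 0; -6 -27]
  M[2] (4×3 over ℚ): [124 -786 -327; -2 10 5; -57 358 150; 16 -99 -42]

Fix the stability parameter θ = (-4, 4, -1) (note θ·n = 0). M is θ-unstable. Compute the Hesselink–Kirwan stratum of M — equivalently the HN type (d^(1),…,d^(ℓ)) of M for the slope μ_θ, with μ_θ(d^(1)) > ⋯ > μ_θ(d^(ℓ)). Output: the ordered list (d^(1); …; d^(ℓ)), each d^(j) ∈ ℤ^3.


Interval decomposition of M: I[1,1], I[1,3], I[2,3]^2, I[3,3].
HN type (ℓ=3): μ^(1)=3/2; μ^(2)=-1; μ^(3)=-4

((0, 3, 3); (0, 0, 1); (2, 0, 0))


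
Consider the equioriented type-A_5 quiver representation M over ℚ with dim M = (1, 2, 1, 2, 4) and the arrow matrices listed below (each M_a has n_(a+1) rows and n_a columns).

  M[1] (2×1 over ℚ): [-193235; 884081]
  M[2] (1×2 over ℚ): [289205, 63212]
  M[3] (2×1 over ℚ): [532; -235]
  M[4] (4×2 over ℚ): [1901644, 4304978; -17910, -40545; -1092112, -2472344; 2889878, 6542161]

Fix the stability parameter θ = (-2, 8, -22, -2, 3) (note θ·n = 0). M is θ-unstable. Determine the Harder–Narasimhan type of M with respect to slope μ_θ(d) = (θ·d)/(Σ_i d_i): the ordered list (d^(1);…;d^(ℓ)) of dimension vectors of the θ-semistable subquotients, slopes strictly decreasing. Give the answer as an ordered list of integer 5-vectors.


Barcode: M ≅ I[1,5], I[2,2], I[4,4], I[5,5]^3. HN layers by μ_θ (4 steps, strictly decreasing):
  μ^(1)=8; μ^(2)=3; μ^(3)=-2; μ^(4)=-16/3

((0, 1, 0, 0, 0); (0, 0, 0, 0, 4); (0, 0, 0, 2, 0); (1, 1, 1, 0, 0))


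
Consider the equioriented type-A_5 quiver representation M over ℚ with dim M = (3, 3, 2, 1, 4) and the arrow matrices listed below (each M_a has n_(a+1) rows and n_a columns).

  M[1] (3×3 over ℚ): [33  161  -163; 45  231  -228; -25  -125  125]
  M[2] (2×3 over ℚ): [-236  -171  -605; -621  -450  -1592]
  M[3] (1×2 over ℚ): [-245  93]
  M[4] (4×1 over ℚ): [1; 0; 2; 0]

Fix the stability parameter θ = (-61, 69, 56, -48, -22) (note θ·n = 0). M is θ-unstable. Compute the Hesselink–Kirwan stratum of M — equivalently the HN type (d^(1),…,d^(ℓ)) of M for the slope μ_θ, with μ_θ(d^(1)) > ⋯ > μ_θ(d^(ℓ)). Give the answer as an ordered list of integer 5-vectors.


Interval decomposition of M: I[1,1], I[1,3], I[1,5], I[2,2], I[5,5]^3.
HN type (ℓ=5): μ^(1)=69; μ^(2)=125/2; μ^(3)=55/4; μ^(4)=-22; μ^(5)=-61

((0, 1, 0, 0, 0); (0, 1, 1, 0, 0); (0, 1, 1, 1, 1); (0, 0, 0, 0, 3); (3, 0, 0, 0, 0))


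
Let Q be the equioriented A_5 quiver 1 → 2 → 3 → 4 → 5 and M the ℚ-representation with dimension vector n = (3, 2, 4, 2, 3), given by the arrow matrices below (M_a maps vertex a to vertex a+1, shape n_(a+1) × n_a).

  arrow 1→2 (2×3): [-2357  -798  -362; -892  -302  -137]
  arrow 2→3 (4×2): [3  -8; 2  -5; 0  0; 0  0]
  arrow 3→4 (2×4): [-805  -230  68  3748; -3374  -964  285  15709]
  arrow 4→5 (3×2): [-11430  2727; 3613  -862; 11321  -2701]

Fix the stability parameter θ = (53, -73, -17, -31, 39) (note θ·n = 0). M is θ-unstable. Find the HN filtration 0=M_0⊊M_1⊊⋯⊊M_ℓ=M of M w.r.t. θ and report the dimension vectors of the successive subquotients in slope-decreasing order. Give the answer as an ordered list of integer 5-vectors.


Interval decomposition of M: I[1,1], I[1,3], I[1,5], I[3,3], I[3,5], I[5,5].
HN type (ℓ=5): μ^(1)=53; μ^(2)=39; μ^(3)=-37/3; μ^(4)=-17; μ^(5)=-24

((1, 0, 0, 0, 0); (0, 0, 0, 0, 3); (1, 1, 1, 0, 0); (1, 1, 2, 1, 0); (0, 0, 1, 1, 0))


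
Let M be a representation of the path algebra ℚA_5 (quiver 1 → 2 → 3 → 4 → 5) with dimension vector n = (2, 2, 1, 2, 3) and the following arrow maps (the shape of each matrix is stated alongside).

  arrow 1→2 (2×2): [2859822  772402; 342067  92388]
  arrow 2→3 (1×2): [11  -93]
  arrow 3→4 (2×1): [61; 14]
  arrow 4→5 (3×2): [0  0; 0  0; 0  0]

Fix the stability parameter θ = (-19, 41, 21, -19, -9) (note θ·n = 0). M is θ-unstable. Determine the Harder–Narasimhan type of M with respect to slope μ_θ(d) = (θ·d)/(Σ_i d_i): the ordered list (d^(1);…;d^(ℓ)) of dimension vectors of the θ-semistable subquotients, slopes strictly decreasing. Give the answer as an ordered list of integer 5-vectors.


Via rank(M_{q-1}∘⋯∘M_p): M ≅ I[1,2], I[1,4], I[4,4], I[5,5]^3.
μ_θ-semistable layers: μ^(1)=41; μ^(2)=43/3; μ^(3)=-9; μ^(4)=-19

((0, 1, 0, 0, 0); (0, 1, 1, 1, 0); (0, 0, 0, 0, 3); (2, 0, 0, 1, 0))


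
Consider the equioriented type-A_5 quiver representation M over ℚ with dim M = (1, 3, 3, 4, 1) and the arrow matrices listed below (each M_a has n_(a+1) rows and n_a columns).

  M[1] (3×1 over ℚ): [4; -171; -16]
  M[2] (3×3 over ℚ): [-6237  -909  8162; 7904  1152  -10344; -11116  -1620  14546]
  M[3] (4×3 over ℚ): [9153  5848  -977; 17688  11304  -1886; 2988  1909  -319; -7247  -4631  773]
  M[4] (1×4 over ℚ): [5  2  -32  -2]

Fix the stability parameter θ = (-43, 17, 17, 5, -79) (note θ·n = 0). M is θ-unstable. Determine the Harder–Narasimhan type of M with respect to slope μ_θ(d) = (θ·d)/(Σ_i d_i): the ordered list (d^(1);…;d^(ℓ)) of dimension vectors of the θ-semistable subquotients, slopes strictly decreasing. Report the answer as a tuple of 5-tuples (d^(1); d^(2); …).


Barcode: M ≅ I[1,5], I[2,2], I[2,4], I[3,4], I[4,4]. HN layers by μ_θ (6 steps, strictly decreasing):
  μ^(1)=17; μ^(2)=13; μ^(3)=11; μ^(4)=5; μ^(5)=-10; μ^(6)=-43

((0, 1, 0, 0, 0); (0, 1, 1, 1, 0); (0, 0, 1, 1, 0); (0, 0, 0, 1, 0); (0, 1, 1, 1, 1); (1, 0, 0, 0, 0))


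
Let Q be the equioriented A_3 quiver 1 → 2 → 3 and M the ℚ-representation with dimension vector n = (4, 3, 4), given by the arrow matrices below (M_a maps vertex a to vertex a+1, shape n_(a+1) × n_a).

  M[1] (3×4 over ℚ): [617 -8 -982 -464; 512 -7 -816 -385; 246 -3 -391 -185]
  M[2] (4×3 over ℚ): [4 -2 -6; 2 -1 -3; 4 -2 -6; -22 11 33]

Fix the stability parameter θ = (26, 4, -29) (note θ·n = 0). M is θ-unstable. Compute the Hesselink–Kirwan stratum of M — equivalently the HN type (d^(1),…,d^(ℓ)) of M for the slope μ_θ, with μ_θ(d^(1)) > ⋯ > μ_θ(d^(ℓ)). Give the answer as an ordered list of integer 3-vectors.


Interval decomposition of M: I[1,1], I[1,2]^2, I[1,3], I[3,3]^3.
HN type (ℓ=4): μ^(1)=26; μ^(2)=15; μ^(3)=1/3; μ^(4)=-29

((1, 0, 0); (2, 2, 0); (1, 1, 1); (0, 0, 3))


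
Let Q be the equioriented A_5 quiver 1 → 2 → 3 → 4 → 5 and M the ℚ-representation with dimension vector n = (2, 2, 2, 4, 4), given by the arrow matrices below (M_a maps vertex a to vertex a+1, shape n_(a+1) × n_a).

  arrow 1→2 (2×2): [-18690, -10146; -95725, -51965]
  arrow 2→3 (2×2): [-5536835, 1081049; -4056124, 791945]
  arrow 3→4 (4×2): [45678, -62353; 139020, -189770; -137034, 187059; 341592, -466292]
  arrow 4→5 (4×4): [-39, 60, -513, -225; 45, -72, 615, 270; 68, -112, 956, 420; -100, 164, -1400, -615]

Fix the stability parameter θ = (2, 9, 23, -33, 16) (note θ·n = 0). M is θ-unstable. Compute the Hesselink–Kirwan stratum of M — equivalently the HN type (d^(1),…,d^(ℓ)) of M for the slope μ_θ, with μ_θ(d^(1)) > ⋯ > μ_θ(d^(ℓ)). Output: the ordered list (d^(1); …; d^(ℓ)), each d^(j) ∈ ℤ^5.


Barcode: M ≅ I[1,1], I[1,4], I[2,3], I[4,4], I[4,5]^2, I[5,5]^2. HN layers by μ_θ (6 steps, strictly decreasing):
  μ^(1)=23; μ^(2)=16; μ^(3)=9; μ^(4)=2; μ^(5)=1/4; μ^(6)=-33

((0, 0, 1, 0, 0); (0, 0, 0, 0, 4); (0, 1, 0, 0, 0); (1, 0, 0, 0, 0); (1, 1, 1, 1, 0); (0, 0, 0, 3, 0))


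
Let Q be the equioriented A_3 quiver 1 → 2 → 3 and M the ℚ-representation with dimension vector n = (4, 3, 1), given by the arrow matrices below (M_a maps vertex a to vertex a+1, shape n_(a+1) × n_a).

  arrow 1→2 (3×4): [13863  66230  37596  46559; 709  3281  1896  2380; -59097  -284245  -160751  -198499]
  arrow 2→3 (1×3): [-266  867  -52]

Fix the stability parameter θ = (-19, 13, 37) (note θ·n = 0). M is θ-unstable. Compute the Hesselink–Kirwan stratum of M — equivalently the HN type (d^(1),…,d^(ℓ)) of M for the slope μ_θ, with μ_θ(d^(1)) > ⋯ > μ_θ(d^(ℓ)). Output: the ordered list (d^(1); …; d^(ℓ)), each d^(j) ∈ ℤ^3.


Via rank(M_{q-1}∘⋯∘M_p): M ≅ I[1,1], I[1,2]^2, I[1,3].
μ_θ-semistable layers: μ^(1)=37; μ^(2)=13; μ^(3)=-19

((0, 0, 1); (0, 3, 0); (4, 0, 0))


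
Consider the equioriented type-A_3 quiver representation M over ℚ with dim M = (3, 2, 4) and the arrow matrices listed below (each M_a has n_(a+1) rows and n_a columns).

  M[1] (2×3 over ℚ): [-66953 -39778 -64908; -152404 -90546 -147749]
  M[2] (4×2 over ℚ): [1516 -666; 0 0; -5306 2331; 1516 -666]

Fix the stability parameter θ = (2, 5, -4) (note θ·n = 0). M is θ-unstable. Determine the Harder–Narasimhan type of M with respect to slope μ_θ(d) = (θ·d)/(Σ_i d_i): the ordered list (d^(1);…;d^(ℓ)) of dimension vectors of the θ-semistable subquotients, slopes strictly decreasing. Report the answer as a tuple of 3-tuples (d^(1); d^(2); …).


Via rank(M_{q-1}∘⋯∘M_p): M ≅ I[1,1], I[1,2], I[1,3], I[3,3]^3.
μ_θ-semistable layers: μ^(1)=5; μ^(2)=2; μ^(3)=1; μ^(4)=-4

((0, 1, 0); (2, 0, 0); (1, 1, 1); (0, 0, 3))


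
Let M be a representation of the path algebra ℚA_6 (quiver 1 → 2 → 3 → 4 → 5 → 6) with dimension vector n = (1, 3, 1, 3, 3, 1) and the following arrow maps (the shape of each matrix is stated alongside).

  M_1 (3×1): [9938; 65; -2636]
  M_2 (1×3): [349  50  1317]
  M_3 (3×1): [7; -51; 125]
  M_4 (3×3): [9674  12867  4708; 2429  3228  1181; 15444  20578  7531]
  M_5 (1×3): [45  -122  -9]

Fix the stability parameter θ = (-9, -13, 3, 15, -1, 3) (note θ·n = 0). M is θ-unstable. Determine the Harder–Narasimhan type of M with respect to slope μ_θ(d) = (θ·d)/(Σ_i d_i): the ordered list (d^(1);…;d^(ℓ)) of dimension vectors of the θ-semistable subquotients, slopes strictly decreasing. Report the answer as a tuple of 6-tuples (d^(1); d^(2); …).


Interval decomposition of M: I[1,2], I[2,2], I[2,5], I[4,5], I[4,6].
HN type (ℓ=5): μ^(1)=7; μ^(2)=17/3; μ^(3)=3; μ^(4)=-11; μ^(5)=-13

((0, 0, 0, 2, 2, 0); (0, 0, 0, 1, 1, 1); (0, 0, 1, 0, 0, 0); (1, 1, 0, 0, 0, 0); (0, 2, 0, 0, 0, 0))


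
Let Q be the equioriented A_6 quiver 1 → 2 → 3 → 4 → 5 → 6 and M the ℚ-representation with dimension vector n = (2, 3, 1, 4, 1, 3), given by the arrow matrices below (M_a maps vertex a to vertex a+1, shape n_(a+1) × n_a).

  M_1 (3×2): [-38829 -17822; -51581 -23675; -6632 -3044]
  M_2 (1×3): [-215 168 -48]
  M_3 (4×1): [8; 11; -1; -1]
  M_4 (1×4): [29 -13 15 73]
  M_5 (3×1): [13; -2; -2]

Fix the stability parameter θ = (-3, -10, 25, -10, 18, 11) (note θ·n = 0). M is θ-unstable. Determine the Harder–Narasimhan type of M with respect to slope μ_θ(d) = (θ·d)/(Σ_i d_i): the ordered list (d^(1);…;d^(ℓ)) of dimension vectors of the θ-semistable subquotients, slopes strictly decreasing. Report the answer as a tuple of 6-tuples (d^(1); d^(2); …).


Barcode: M ≅ I[1,2], I[1,6], I[2,2], I[4,4]^3, I[6,6]^2. HN layers by μ_θ (5 steps, strictly decreasing):
  μ^(1)=29/2; μ^(2)=11; μ^(3)=15/2; μ^(4)=-13/2; μ^(5)=-10

((0, 0, 0, 0, 1, 1); (0, 0, 0, 0, 0, 2); (0, 0, 1, 1, 0, 0); (2, 2, 0, 0, 0, 0); (0, 1, 0, 3, 0, 0))


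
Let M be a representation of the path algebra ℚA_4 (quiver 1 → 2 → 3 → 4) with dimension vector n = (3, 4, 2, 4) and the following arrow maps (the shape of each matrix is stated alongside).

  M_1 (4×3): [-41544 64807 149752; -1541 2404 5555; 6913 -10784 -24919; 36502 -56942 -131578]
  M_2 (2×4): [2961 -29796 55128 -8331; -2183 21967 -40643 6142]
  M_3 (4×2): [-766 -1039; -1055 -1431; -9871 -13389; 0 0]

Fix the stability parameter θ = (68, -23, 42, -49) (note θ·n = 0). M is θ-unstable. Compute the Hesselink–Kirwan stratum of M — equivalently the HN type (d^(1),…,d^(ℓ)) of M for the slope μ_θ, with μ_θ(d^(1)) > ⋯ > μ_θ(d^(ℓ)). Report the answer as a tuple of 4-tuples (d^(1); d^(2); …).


Barcode: M ≅ I[1,1], I[1,2], I[1,4], I[2,2], I[2,4], I[4,4]^2. HN layers by μ_θ (6 steps, strictly decreasing):
  μ^(1)=68; μ^(2)=45/2; μ^(3)=19/2; μ^(4)=-7/2; μ^(5)=-23; μ^(6)=-49

((1, 0, 0, 0); (1, 1, 0, 0); (1, 1, 1, 1); (0, 0, 1, 1); (0, 2, 0, 0); (0, 0, 0, 2))


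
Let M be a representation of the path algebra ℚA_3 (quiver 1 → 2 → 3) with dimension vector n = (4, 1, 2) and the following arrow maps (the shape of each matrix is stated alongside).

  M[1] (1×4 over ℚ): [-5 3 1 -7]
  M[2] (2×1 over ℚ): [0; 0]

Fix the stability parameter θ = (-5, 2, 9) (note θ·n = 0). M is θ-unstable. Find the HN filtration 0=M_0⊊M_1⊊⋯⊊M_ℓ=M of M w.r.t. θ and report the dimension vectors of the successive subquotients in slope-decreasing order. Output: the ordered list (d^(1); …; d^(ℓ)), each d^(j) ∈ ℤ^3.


Interval decomposition of M: I[1,1]^3, I[1,2], I[3,3]^2.
HN type (ℓ=3): μ^(1)=9; μ^(2)=2; μ^(3)=-5

((0, 0, 2); (0, 1, 0); (4, 0, 0))


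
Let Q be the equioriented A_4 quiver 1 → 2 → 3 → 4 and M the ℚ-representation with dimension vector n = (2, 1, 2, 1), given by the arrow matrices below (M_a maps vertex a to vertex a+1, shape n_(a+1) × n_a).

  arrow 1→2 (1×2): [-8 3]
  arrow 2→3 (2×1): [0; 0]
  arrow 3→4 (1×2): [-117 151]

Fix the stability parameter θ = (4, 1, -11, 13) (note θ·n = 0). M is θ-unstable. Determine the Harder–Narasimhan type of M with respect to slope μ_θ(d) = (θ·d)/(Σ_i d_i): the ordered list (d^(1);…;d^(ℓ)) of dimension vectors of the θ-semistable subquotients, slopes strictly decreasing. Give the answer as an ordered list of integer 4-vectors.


Interval decomposition of M: I[1,1], I[1,2], I[3,3], I[3,4].
HN type (ℓ=4): μ^(1)=13; μ^(2)=4; μ^(3)=5/2; μ^(4)=-11

((0, 0, 0, 1); (1, 0, 0, 0); (1, 1, 0, 0); (0, 0, 2, 0))


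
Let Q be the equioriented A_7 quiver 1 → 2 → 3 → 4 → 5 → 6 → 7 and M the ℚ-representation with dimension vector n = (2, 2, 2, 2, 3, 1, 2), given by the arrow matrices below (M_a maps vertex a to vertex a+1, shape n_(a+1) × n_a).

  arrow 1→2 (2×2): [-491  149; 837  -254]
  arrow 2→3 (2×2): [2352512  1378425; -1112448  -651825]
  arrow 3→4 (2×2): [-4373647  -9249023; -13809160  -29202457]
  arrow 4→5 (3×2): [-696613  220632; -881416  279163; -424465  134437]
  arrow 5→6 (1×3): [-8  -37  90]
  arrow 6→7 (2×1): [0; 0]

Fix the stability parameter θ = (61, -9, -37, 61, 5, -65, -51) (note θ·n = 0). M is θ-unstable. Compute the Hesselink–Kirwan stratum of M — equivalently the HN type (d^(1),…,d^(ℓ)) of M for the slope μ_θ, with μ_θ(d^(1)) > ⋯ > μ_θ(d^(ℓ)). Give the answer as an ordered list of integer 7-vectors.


Barcode: M ≅ I[1,2], I[1,6], I[3,5], I[5,5], I[7,7]^2. HN layers by μ_θ (6 steps, strictly decreasing):
  μ^(1)=33; μ^(2)=26; μ^(3)=5; μ^(4)=8/3; μ^(5)=-37; μ^(6)=-51

((0, 0, 0, 1, 1, 0, 0); (1, 1, 0, 0, 0, 0, 0); (0, 0, 0, 0, 1, 0, 0); (1, 1, 1, 1, 1, 1, 0); (0, 0, 1, 0, 0, 0, 0); (0, 0, 0, 0, 0, 0, 2))


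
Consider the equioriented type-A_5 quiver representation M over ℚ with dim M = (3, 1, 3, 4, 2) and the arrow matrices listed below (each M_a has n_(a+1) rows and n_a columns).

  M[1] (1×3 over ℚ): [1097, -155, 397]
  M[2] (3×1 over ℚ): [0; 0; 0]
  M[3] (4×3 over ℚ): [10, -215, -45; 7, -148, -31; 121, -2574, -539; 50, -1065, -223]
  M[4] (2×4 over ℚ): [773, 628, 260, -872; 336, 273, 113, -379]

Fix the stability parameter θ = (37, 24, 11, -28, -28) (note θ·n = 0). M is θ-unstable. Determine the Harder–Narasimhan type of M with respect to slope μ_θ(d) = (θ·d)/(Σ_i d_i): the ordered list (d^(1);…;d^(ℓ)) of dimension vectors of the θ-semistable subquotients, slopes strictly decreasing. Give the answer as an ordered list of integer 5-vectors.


Via rank(M_{q-1}∘⋯∘M_p): M ≅ I[1,1]^2, I[1,2], I[3,3], I[3,4], I[3,5], I[4,4], I[4,5].
μ_θ-semistable layers: μ^(1)=37; μ^(2)=61/2; μ^(3)=11; μ^(4)=-17/2; μ^(5)=-15; μ^(6)=-28

((2, 0, 0, 0, 0); (1, 1, 0, 0, 0); (0, 0, 1, 0, 0); (0, 0, 1, 1, 0); (0, 0, 1, 1, 1); (0, 0, 0, 2, 1))


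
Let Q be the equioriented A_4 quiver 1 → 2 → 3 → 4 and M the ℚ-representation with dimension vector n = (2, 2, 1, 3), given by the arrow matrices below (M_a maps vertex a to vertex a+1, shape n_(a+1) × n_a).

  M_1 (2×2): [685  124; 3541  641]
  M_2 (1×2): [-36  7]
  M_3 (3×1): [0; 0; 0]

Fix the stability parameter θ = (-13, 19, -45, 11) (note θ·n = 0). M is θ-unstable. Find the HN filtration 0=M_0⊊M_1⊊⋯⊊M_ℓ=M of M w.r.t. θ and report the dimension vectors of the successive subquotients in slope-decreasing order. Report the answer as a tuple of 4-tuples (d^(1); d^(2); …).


Via rank(M_{q-1}∘⋯∘M_p): M ≅ I[1,2], I[1,3], I[4,4]^3.
μ_θ-semistable layers: μ^(1)=19; μ^(2)=11; μ^(3)=-13

((0, 1, 0, 0); (0, 0, 0, 3); (2, 1, 1, 0))


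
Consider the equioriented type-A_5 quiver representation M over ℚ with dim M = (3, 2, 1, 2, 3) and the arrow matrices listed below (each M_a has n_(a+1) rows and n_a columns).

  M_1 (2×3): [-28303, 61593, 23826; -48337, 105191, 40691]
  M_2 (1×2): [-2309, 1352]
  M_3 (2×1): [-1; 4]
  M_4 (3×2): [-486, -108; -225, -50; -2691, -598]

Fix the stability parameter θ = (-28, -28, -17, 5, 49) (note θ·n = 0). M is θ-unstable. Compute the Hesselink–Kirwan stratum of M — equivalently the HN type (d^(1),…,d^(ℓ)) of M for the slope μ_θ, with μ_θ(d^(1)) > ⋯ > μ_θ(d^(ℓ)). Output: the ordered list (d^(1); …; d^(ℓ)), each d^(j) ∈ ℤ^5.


Via rank(M_{q-1}∘⋯∘M_p): M ≅ I[1,1], I[1,2], I[1,5], I[4,4], I[5,5]^2.
μ_θ-semistable layers: μ^(1)=49; μ^(2)=5; μ^(3)=-17; μ^(4)=-28

((0, 0, 0, 0, 3); (0, 0, 0, 2, 0); (0, 0, 1, 0, 0); (3, 2, 0, 0, 0))


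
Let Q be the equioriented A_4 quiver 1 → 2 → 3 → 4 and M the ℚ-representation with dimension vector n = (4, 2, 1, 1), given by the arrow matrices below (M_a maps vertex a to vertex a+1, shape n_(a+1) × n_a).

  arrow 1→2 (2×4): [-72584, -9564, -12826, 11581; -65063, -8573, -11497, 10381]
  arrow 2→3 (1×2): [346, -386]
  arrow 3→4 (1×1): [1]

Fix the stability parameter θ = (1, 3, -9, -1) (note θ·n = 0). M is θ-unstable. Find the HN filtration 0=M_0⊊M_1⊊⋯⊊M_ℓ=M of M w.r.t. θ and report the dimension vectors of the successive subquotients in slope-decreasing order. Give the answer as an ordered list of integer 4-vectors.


Barcode: M ≅ I[1,1]^2, I[1,2], I[1,4]. HN layers by μ_θ (4 steps, strictly decreasing):
  μ^(1)=3; μ^(2)=1; μ^(3)=-1; μ^(4)=-5/3

((0, 1, 0, 0); (3, 0, 0, 0); (0, 0, 0, 1); (1, 1, 1, 0))


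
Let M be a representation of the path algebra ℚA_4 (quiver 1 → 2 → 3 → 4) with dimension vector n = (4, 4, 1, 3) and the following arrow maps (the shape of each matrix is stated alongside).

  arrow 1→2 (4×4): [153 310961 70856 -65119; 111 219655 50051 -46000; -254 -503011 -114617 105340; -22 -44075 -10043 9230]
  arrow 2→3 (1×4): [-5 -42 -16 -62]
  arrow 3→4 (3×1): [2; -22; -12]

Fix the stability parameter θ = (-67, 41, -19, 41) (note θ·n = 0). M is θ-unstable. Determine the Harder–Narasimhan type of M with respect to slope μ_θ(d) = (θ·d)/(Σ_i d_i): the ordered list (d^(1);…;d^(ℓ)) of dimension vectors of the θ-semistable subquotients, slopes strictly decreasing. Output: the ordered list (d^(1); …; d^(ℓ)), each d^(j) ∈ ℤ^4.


Via rank(M_{q-1}∘⋯∘M_p): M ≅ I[1,2]^3, I[1,4], I[4,4]^2.
μ_θ-semistable layers: μ^(1)=41; μ^(2)=11; μ^(3)=-67

((0, 3, 0, 3); (0, 1, 1, 0); (4, 0, 0, 0))
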